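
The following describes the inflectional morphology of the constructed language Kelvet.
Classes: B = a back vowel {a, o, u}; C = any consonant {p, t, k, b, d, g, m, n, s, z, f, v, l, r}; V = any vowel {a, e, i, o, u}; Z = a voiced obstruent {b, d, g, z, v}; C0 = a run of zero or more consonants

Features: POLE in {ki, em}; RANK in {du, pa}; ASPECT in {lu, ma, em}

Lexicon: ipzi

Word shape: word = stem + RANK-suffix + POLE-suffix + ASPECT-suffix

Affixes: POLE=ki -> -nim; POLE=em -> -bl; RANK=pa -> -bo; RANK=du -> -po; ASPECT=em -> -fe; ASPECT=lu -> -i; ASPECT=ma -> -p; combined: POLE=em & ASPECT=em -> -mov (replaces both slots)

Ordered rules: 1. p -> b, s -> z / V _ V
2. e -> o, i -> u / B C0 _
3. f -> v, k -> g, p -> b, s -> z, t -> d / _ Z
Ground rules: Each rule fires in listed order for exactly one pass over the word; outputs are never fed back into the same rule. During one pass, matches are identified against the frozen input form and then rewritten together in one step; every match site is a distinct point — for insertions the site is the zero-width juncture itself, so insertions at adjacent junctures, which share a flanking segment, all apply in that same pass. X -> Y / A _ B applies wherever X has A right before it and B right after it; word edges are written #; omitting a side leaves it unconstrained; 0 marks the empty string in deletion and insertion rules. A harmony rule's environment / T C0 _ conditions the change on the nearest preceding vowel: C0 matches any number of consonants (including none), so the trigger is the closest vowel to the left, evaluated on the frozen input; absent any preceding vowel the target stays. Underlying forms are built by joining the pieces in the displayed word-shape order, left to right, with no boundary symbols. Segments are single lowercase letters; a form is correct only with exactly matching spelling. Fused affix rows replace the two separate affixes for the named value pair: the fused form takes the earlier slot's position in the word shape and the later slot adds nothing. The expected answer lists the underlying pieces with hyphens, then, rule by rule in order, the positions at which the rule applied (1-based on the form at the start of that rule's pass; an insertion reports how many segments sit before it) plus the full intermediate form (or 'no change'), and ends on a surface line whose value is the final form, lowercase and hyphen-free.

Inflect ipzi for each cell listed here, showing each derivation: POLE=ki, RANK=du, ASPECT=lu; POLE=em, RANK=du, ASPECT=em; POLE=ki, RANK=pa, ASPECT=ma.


cell POLE=ki, RANK=du, ASPECT=lu:
underlying: ipzi-po-nim-i
1. p -> b, s -> z / V _ V: fires at position(s) 5: ipzibonimi
2. e -> o, i -> u / B C0 _: fires at position(s) 8: ipzibonumi
3. f -> v, k -> g, p -> b, s -> z, t -> d / _ Z: fires at position(s) 2: ibzibonumi
surface: ibzibonumi

cell POLE=em, RANK=du, ASPECT=em:
underlying: ipzi-po-mov
1. p -> b, s -> z / V _ V: fires at position(s) 5: ipzibomov
2. e -> o, i -> u / B C0 _: no change
3. f -> v, k -> g, p -> b, s -> z, t -> d / _ Z: fires at position(s) 2: ibzibomov
surface: ibzibomov

cell POLE=ki, RANK=pa, ASPECT=ma:
underlying: ipzi-bo-nim-p
1. p -> b, s -> z / V _ V: no change
2. e -> o, i -> u / B C0 _: fires at position(s) 8: ipzibonump
3. f -> v, k -> g, p -> b, s -> z, t -> d / _ Z: fires at position(s) 2: ibzibonump
surface: ibzibonump


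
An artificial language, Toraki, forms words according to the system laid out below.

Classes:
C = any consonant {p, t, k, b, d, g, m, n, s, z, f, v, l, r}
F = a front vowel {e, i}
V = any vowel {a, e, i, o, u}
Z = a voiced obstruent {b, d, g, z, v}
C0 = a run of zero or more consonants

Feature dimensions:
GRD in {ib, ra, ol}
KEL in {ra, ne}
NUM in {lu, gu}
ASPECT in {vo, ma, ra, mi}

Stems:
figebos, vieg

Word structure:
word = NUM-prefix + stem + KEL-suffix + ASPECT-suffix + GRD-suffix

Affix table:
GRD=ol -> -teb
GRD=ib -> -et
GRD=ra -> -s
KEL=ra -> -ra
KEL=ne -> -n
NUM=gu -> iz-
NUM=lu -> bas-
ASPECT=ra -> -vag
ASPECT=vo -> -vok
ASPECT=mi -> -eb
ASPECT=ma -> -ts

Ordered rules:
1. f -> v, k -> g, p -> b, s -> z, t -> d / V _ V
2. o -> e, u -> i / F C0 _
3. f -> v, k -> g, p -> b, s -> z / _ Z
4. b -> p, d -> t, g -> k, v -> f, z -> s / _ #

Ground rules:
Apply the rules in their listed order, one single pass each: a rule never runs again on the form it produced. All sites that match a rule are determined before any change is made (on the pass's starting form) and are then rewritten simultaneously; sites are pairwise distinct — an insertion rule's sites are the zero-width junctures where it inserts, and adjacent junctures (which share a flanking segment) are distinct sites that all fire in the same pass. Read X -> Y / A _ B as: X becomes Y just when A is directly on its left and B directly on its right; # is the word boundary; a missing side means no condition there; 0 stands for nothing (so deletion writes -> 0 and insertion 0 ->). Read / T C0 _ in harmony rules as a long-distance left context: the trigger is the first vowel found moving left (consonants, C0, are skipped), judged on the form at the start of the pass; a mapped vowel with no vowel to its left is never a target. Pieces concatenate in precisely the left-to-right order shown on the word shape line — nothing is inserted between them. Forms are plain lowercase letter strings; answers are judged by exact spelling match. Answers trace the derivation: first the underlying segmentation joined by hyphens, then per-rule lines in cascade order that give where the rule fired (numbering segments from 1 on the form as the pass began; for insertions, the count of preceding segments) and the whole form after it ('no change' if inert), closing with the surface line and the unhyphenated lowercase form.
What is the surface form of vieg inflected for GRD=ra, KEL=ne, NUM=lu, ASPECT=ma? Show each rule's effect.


underlying: bas-vieg-n-ts-s
1. f -> v, k -> g, p -> b, s -> z, t -> d / V _ V: no change
2. o -> e, u -> i / F C0 _: no change
3. f -> v, k -> g, p -> b, s -> z / _ Z: fires at position(s) 3: bazviegntss
4. b -> p, d -> t, g -> k, v -> f, z -> s / _ #: no change
surface: bazviegntss


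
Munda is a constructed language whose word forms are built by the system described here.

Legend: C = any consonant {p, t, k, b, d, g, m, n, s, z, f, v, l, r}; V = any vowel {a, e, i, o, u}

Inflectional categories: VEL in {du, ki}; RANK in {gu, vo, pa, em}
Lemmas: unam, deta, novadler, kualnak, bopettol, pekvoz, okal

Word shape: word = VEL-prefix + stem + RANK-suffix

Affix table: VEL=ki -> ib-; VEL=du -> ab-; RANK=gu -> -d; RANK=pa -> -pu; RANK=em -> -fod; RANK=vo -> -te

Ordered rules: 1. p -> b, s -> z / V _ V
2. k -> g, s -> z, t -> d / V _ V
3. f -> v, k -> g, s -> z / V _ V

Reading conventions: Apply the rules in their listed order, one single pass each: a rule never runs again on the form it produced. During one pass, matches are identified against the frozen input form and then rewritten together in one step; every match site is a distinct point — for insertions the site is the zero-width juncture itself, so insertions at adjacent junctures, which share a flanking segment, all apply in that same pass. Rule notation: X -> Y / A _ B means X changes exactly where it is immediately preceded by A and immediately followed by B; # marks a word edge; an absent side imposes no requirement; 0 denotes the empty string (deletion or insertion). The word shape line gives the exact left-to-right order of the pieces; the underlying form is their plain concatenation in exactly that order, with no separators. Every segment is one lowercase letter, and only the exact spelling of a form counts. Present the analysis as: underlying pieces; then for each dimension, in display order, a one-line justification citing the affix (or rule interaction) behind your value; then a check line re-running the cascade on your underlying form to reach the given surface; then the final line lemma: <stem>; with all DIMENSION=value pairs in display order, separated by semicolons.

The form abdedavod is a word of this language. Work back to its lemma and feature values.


underlying: ab-deta-fod
VEL=du - signalled by the affix ab-
RANK=em - signalled by the affix -fod
check: abdetafod -> abdetafod -> abdedafod -> abdedavod
lemma: deta; VEL=du; RANK=em


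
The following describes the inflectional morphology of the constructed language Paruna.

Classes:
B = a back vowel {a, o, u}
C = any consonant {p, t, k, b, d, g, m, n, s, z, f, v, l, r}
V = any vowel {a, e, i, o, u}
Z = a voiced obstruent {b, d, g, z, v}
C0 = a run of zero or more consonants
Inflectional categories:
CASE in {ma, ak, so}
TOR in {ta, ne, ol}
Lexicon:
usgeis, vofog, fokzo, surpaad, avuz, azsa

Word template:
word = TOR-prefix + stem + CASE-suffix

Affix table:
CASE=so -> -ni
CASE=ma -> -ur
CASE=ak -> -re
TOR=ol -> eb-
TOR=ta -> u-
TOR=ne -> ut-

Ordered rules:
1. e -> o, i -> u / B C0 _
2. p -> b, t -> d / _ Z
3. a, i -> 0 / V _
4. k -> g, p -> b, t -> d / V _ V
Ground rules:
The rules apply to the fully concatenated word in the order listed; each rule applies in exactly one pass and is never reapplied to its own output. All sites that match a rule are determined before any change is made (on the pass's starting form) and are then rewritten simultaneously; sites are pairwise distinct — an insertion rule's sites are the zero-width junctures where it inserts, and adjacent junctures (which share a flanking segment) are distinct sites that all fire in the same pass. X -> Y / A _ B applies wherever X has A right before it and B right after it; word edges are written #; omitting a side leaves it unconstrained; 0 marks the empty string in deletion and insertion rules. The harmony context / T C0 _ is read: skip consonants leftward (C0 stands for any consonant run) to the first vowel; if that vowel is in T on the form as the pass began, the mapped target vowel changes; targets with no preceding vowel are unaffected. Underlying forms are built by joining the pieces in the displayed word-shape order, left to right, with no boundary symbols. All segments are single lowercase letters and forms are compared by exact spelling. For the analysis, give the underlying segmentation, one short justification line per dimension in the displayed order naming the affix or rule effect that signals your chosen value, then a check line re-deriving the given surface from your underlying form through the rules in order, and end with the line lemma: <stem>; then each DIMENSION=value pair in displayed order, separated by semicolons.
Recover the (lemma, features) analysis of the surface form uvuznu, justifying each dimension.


underlying: u-avuz-ni
CASE=so - signalled by the affix -ni
TOR=ta - signalled by the affix u-
check: uavuzni -> uavuznu -> uavuznu -> uvuznu -> uvuznu
lemma: avuz; CASE=so; TOR=ta


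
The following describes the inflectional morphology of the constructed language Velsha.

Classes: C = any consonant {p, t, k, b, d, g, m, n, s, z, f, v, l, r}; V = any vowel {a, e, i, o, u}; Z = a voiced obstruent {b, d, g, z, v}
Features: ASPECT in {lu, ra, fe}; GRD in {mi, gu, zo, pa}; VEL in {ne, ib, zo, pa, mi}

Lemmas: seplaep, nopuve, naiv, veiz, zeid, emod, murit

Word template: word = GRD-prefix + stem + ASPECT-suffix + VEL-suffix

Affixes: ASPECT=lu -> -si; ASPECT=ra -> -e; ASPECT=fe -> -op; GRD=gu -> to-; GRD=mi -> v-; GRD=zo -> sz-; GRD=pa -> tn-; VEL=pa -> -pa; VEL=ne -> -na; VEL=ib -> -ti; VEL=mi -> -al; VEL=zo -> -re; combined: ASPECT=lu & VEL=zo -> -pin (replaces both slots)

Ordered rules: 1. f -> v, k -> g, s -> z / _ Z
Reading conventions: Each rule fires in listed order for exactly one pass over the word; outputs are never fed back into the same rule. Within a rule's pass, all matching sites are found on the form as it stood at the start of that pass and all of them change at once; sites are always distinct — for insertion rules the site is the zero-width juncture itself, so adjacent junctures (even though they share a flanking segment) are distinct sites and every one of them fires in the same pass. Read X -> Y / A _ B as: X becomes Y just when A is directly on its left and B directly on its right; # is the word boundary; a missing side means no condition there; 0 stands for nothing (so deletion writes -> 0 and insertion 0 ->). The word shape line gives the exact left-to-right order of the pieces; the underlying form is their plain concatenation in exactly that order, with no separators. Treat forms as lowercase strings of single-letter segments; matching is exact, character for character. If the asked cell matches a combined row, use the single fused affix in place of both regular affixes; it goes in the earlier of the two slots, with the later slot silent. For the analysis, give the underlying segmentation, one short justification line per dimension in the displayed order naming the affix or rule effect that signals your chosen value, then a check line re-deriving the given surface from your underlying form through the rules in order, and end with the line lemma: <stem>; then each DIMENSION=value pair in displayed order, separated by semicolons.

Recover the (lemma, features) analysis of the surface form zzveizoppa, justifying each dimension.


underlying: sz-veiz-op-pa
ASPECT=fe - signalled by the affix -op
GRD=zo - signalled by the affix sz-
VEL=pa - signalled by the affix -pa
check: szveizoppa -> zzveizoppa
lemma: veiz; ASPECT=fe; GRD=zo; VEL=pa


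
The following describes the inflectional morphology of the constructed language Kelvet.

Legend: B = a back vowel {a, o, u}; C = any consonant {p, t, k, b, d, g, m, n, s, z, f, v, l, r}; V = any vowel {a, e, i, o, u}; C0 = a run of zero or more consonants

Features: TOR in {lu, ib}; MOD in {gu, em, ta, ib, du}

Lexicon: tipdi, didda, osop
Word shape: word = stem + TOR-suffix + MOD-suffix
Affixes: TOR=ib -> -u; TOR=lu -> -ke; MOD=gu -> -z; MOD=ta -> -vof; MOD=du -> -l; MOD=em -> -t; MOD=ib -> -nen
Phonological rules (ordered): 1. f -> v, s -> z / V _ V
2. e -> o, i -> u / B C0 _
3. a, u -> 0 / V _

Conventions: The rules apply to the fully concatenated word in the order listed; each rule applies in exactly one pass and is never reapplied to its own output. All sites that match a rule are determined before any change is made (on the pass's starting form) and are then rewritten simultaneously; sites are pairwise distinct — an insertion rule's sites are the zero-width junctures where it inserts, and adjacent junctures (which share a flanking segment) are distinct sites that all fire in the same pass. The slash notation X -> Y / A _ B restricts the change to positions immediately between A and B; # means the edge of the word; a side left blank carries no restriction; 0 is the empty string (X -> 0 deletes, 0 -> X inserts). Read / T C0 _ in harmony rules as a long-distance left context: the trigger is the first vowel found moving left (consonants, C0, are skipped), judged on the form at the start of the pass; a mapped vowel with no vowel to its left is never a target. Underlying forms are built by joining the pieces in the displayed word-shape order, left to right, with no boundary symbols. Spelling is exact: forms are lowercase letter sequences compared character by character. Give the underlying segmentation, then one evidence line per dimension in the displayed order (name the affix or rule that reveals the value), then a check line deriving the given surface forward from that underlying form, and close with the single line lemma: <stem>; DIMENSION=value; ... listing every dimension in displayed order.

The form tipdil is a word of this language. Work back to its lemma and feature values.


underlying: tipdi-u-l
TOR=ib - signalled by the affix -u
MOD=du - signalled by the affix -l
check: tipdiul -> tipdiul -> tipdiul -> tipdil
lemma: tipdi; TOR=ib; MOD=du


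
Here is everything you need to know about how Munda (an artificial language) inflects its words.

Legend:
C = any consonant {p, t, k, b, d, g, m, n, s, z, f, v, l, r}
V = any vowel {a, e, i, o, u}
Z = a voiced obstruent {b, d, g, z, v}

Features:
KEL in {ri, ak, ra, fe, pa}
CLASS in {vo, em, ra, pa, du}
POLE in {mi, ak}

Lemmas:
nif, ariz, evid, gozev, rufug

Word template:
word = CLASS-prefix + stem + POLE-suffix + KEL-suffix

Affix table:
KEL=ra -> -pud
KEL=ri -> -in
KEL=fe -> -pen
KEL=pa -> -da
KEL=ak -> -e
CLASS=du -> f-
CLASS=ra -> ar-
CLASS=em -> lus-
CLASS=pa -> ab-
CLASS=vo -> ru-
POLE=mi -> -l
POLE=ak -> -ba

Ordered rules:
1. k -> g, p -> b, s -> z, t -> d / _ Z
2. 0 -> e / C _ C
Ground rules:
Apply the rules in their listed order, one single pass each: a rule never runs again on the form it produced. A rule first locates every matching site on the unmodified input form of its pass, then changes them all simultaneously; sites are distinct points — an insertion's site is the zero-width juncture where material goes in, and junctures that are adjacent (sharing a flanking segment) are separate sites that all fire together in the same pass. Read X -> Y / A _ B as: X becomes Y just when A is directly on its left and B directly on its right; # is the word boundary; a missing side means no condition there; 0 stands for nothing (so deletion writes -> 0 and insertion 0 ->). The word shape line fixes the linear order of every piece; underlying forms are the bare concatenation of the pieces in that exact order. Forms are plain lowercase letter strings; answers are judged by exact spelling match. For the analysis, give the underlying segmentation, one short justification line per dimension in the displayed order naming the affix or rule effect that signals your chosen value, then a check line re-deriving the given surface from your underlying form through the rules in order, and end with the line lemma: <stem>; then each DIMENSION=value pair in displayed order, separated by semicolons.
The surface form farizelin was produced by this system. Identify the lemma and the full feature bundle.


underlying: f-ariz-l-in
KEL=ri - signalled by the affix -in
CLASS=du - signalled by the affix f-
POLE=mi - signalled by the affix -l
check: farizlin -> farizlin -> farizelin
lemma: ariz; KEL=ri; CLASS=du; POLE=mi


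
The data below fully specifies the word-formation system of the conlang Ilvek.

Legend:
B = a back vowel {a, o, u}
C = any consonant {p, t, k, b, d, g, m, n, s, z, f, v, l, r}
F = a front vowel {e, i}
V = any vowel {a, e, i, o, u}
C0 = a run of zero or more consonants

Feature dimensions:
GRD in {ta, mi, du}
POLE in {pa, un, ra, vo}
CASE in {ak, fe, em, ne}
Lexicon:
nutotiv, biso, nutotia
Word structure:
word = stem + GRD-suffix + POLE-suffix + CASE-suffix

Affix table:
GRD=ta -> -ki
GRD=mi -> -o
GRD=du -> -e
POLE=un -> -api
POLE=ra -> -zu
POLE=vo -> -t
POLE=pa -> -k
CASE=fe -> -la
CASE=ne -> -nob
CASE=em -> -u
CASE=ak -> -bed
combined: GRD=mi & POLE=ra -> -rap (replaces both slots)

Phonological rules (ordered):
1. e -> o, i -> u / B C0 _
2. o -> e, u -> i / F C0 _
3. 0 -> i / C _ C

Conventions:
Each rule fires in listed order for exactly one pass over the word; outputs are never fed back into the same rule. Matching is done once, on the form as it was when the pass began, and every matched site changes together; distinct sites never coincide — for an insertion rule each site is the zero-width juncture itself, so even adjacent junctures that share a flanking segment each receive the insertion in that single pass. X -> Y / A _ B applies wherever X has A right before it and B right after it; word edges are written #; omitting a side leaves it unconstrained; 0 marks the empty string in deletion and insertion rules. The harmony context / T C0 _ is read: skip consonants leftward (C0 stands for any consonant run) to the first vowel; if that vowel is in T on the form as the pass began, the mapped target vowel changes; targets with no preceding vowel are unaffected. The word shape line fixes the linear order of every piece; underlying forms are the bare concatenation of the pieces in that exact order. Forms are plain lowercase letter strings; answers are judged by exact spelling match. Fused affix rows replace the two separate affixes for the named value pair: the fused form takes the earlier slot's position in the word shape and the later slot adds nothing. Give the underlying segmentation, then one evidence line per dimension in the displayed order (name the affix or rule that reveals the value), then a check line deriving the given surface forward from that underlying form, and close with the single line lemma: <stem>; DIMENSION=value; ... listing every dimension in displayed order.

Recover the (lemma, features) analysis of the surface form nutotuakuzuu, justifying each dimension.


underlying: nutotia-ki-zu-u
GRD=ta - signalled by the affix -ki
POLE=ra - signalled by the affix -zu
CASE=em - signalled by the affix -u
check: nutotiakizuu -> nutotuakuzuu -> nutotuakuzuu -> nutotuakuzuu
lemma: nutotia; GRD=ta; POLE=ra; CASE=em


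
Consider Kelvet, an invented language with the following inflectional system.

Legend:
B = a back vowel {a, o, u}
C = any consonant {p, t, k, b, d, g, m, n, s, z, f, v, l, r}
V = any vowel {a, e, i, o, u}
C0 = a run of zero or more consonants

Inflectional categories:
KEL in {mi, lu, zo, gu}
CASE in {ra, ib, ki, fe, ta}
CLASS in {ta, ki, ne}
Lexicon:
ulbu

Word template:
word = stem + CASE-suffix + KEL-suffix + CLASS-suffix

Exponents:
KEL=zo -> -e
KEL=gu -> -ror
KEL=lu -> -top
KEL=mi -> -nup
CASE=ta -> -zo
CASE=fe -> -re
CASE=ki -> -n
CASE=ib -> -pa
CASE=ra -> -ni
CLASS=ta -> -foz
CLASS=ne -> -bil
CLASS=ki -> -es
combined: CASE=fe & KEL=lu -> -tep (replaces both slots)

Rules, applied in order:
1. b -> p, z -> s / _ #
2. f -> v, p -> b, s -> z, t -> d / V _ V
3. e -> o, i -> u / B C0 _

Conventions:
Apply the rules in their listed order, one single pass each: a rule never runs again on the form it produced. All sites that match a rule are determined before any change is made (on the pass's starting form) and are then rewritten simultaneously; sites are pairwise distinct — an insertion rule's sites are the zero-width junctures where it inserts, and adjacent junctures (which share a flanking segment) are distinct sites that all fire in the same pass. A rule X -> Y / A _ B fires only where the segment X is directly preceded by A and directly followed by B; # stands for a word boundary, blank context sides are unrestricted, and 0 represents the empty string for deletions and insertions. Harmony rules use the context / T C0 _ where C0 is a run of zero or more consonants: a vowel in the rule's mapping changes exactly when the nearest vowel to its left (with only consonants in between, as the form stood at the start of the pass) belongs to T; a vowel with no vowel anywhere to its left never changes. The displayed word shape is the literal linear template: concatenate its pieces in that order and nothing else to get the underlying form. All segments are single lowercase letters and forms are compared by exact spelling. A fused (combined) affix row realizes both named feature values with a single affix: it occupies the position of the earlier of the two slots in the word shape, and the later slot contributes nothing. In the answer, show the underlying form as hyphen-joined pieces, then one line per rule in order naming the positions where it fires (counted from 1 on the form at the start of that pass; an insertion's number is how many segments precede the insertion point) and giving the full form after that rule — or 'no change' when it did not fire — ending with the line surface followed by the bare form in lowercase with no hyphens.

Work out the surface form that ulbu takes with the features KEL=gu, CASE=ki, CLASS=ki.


underlying: ulbu-n-ror-es
1. b -> p, z -> s / _ #: no change
2. f -> v, p -> b, s -> z, t -> d / V _ V: no change
3. e -> o, i -> u / B C0 _: fires at position(s) 9: ulbunroros
surface: ulbunroros


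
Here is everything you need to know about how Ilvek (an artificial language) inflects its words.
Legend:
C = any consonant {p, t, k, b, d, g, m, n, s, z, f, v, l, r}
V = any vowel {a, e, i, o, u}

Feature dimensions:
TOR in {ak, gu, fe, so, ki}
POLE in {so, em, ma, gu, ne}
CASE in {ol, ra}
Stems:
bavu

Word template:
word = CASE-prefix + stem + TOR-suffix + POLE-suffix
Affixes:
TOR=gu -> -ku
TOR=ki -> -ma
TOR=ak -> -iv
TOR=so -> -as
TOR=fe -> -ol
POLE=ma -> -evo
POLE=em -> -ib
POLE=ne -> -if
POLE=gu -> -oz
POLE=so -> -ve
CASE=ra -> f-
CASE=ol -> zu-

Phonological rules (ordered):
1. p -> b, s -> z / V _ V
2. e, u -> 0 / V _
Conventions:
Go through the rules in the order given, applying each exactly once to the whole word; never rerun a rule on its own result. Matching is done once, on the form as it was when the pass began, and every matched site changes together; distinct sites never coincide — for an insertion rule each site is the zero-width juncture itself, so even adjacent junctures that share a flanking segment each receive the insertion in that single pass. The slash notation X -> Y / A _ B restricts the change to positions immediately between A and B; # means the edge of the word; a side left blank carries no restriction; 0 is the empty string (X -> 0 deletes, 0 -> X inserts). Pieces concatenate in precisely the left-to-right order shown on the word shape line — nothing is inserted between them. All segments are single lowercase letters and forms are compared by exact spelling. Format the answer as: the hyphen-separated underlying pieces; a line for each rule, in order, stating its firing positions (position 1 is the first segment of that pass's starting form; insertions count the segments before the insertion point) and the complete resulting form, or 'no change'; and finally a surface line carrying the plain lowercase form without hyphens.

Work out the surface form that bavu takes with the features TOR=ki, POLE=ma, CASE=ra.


underlying: f-bavu-ma-evo
1. p -> b, s -> z / V _ V: no change
2. e, u -> 0 / V _: fires at position(s) 8: fbavumavo
surface: fbavumavo


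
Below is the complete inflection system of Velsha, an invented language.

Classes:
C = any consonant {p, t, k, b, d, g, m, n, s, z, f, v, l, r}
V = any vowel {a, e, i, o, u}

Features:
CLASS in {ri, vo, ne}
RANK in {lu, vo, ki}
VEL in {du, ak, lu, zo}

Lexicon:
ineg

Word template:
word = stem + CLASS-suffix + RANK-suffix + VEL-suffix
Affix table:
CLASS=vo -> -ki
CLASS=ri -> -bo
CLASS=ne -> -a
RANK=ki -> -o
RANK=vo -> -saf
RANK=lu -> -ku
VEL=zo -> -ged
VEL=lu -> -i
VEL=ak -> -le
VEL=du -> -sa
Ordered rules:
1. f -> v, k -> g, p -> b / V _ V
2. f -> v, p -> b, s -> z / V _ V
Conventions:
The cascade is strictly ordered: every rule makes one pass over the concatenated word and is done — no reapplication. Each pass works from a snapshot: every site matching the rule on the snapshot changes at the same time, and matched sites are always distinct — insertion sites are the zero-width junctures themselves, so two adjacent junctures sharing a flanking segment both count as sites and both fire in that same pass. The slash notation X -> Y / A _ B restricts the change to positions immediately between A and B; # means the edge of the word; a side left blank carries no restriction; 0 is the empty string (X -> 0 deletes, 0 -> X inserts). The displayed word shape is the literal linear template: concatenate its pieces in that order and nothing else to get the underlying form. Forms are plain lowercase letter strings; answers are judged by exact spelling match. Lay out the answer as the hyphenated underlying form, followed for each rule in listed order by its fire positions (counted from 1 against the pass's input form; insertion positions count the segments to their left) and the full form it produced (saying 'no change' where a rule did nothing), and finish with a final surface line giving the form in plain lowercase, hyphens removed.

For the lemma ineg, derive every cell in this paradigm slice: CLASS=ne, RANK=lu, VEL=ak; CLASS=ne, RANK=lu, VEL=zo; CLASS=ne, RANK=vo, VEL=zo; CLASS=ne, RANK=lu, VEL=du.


cell CLASS=ne, RANK=lu, VEL=ak:
underlying: ineg-a-ku-le
1. f -> v, k -> g, p -> b / V _ V: fires at position(s) 6: inegagule
2. f -> v, p -> b, s -> z / V _ V: no change
surface: inegagule

cell CLASS=ne, RANK=lu, VEL=zo:
underlying: ineg-a-ku-ged
1. f -> v, k -> g, p -> b / V _ V: fires at position(s) 6: inegaguged
2. f -> v, p -> b, s -> z / V _ V: no change
surface: inegaguged

cell CLASS=ne, RANK=vo, VEL=zo:
underlying: ineg-a-saf-ged
1. f -> v, k -> g, p -> b / V _ V: no change
2. f -> v, p -> b, s -> z / V _ V: fires at position(s) 6: inegazafged
surface: inegazafged

cell CLASS=ne, RANK=lu, VEL=du:
underlying: ineg-a-ku-sa
1. f -> v, k -> g, p -> b / V _ V: fires at position(s) 6: inegagusa
2. f -> v, p -> b, s -> z / V _ V: fires at position(s) 8: inegaguza
surface: inegaguza


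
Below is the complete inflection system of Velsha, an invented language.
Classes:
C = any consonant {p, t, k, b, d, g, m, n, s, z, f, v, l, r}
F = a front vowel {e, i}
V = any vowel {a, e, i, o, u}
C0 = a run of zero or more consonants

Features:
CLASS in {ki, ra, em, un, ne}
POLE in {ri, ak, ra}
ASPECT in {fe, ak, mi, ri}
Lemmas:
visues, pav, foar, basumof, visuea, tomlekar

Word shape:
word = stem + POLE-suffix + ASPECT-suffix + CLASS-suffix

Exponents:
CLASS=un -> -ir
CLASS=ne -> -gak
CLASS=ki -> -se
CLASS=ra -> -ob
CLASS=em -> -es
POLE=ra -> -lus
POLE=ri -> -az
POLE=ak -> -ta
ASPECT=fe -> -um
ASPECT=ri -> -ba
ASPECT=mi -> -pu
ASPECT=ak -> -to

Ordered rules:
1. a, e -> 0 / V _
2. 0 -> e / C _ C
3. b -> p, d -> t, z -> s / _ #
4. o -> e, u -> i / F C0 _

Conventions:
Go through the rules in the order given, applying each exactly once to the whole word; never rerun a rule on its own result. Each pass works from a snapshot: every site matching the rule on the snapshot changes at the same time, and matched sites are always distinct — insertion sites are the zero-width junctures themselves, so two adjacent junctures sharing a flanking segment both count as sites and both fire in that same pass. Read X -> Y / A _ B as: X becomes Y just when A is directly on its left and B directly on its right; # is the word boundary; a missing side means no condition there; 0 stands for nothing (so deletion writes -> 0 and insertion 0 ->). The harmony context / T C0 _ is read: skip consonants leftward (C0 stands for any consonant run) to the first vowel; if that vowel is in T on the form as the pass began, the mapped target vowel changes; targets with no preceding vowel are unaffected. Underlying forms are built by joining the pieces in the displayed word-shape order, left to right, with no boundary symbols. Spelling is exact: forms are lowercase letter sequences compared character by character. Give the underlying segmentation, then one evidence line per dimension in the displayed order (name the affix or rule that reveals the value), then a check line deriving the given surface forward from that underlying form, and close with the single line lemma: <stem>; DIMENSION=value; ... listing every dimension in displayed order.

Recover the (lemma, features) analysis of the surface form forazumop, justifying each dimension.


underlying: foar-az-um-ob
CLASS=ra - signalled by the affix -ob
POLE=ri - signalled by the affix -az
ASPECT=fe - signalled by the affix -um
check: foarazumob -> forazumob -> forazumob -> forazumop -> forazumop
lemma: foar; CLASS=ra; POLE=ri; ASPECT=fe


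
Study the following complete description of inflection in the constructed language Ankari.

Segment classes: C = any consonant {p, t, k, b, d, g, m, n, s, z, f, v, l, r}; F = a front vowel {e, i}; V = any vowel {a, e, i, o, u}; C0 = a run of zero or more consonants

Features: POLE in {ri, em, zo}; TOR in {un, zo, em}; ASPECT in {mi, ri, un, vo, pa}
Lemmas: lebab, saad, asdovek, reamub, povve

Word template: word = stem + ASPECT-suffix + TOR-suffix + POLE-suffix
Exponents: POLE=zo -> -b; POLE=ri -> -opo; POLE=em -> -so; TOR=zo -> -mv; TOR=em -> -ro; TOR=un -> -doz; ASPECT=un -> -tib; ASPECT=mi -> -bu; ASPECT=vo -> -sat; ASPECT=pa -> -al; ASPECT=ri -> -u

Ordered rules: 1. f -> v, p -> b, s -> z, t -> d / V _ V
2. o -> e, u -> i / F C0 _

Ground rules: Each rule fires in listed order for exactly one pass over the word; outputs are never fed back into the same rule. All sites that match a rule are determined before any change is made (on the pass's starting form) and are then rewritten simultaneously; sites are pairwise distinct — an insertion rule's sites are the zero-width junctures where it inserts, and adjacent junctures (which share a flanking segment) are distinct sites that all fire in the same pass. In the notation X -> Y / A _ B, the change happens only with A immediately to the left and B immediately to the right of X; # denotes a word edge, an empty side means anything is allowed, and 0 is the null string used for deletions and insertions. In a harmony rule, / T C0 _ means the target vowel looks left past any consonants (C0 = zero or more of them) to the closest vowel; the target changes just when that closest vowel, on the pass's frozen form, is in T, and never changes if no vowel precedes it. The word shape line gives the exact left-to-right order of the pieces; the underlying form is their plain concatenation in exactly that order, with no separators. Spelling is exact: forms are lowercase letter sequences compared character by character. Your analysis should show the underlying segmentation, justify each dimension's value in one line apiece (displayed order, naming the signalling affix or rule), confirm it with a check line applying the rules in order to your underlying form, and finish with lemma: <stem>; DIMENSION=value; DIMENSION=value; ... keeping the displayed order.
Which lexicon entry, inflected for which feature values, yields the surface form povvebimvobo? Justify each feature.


underlying: povve-bu-mv-opo
POLE=ri - signalled by the affix -opo
TOR=zo - signalled by the affix -mv
ASPECT=mi - signalled by the affix -bu
check: povvebumvopo -> povvebumvobo -> povvebimvobo
lemma: povve; POLE=ri; TOR=zo; ASPECT=mi


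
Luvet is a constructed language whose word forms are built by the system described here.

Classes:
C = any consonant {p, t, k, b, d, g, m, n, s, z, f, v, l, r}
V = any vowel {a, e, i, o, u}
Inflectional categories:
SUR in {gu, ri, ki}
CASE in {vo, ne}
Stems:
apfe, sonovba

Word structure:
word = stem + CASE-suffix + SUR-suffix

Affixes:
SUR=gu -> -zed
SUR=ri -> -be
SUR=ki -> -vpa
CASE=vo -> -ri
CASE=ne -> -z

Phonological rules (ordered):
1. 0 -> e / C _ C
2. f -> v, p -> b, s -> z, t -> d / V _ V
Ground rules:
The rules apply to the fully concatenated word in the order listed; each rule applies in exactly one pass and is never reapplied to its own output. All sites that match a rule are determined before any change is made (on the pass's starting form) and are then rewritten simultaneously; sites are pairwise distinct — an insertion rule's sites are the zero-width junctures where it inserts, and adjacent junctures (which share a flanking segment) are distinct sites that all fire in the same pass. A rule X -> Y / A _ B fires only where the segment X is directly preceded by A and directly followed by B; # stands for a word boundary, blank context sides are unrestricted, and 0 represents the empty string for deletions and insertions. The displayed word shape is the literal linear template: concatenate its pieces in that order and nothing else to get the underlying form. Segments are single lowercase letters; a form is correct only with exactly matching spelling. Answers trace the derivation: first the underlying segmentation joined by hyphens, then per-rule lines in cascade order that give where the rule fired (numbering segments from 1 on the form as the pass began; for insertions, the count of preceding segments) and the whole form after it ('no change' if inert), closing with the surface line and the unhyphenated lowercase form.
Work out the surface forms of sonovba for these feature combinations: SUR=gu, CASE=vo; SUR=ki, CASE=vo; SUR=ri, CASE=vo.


cell SUR=gu, CASE=vo:
underlying: sonovba-ri-zed
1. 0 -> e / C _ C: inserts after position(s) 5: sonovebarized
2. f -> v, p -> b, s -> z, t -> d / V _ V: no change
surface: sonovebarized

cell SUR=ki, CASE=vo:
underlying: sonovba-ri-vpa
1. 0 -> e / C _ C: inserts after position(s) 5, 10: sonovebarivepa
2. f -> v, p -> b, s -> z, t -> d / V _ V: fires at position(s) 13: sonovebariveba
surface: sonovebariveba

cell SUR=ri, CASE=vo:
underlying: sonovba-ri-be
1. 0 -> e / C _ C: inserts after position(s) 5: sonovebaribe
2. f -> v, p -> b, s -> z, t -> d / V _ V: no change
surface: sonovebaribe


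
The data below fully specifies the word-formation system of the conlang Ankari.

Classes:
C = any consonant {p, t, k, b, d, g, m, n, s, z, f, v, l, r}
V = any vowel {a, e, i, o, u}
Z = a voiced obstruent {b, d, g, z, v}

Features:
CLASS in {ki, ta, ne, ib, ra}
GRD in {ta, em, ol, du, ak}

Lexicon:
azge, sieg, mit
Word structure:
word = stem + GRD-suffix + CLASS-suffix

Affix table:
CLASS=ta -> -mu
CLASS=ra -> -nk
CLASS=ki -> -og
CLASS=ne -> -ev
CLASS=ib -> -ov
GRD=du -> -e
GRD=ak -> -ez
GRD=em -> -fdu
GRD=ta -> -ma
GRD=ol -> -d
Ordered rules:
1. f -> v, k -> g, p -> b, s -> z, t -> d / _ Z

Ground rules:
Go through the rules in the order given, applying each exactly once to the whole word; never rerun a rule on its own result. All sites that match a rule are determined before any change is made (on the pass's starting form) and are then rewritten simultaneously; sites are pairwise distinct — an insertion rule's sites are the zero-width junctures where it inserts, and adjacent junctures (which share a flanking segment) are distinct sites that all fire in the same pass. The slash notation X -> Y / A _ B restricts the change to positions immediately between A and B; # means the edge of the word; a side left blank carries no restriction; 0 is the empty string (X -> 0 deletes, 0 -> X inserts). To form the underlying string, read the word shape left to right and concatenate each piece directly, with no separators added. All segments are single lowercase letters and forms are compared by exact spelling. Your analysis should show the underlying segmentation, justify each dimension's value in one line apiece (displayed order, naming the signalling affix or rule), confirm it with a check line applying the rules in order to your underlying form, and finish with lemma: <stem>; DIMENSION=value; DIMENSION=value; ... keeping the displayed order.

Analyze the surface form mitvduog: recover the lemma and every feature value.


underlying: mit-fdu-og
CLASS=ki - signalled by the affix -og
GRD=em - signalled by the affix -fdu
check: mitfduog -> mitvduog
lemma: mit; CLASS=ki; GRD=em


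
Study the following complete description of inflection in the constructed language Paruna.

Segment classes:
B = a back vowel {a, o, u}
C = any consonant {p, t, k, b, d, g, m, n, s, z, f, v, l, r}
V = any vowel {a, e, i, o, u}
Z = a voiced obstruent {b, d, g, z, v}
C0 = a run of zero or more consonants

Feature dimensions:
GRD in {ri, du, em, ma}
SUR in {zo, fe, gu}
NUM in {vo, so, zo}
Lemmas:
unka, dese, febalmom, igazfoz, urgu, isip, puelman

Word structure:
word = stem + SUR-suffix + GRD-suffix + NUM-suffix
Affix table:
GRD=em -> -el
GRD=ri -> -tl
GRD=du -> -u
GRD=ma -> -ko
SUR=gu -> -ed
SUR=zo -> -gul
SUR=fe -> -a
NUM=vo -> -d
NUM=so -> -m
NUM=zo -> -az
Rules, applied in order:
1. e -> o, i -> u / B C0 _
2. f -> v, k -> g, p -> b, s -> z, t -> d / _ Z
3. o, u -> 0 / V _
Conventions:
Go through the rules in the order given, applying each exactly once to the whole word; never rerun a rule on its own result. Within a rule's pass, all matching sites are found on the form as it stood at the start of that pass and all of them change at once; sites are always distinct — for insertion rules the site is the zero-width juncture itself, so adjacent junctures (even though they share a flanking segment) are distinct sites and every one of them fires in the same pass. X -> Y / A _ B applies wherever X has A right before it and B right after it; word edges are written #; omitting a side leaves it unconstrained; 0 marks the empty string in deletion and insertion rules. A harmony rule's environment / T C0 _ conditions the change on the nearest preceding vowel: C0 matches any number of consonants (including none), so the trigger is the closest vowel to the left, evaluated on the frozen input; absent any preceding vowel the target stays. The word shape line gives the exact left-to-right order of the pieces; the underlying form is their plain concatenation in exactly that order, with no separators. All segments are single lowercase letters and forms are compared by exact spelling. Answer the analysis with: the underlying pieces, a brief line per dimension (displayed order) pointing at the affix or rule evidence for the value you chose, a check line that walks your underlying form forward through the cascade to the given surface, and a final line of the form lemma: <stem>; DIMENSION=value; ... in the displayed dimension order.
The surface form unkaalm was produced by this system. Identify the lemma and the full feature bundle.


underlying: unka-a-el-m
GRD=em - signalled by the affix -el
SUR=fe - signalled by the affix -a
NUM=so - signalled by the affix -m
check: unkaaelm -> unkaaolm -> unkaaolm -> unkaalm
lemma: unka; GRD=em; SUR=fe; NUM=so
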